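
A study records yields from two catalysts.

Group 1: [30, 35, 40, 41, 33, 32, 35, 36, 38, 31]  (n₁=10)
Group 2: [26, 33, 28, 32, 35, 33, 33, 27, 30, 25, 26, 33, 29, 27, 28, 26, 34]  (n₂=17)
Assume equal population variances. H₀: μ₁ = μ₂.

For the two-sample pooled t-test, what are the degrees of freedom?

degrees of freedom = 25

df = n₁ + n₂ − 2 = 10 + 17 − 2 = 25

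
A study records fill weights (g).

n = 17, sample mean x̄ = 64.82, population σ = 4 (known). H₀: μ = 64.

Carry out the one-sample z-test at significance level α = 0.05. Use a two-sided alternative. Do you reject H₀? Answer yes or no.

SE = σ/√n = 4/√17 = 0.9701
z = (x̄−μ₀)/SE = (64.82−64)/0.9701 = 0.8452
p-value (two-sided) = 0.39798
At α=0.05: p ≥ α → fail to reject H₀

reject H₀: no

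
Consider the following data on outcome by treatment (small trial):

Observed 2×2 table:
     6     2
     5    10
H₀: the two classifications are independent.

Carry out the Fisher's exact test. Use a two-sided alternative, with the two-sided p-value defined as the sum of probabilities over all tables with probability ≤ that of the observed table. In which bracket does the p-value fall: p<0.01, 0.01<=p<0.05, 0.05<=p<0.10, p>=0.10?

p-value bracket: 0.05<=p<0.10

Margins: r₁=8, r₂=15, c₁=11, c₂=12, n=23
p_obs = C(8,6)·C(15,5)/C(23,11); sum pmf over tables with pmf ≤ p_obs
p-value (two-sided) = 0.08938
→ bracket: 0.05<=p<0.10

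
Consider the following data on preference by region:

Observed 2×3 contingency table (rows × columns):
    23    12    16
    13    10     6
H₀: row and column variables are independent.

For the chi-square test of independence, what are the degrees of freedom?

df = (r−1)(c−1) = (2−1)·(3−1) = 2

degrees of freedom = 2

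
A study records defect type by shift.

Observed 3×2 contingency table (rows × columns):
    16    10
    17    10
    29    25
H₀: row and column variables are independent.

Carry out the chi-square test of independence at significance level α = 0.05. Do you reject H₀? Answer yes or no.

reject H₀: no

Row totals [26, 27, 54], col totals [62, 45], n=107
χ² = (16−15.07)²/15.07 + (10−10.93)²/10.93 + (17−15.64)²/15.64 + (10−11.36)²/11.36 + (29−31.29)²/31.29 + (25−22.71)²/22.71 = 0.8154
df = 2
p-value (upper-tail) = 0.66519
At α=0.05: p ≥ α → fail to reject H₀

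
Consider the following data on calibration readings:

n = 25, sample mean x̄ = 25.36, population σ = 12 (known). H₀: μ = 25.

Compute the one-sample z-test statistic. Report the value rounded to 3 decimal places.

test statistic = 0.150

SE = σ/√n = 12/√25 = 2.4000
z = (x̄−μ₀)/SE = (25.36−25)/2.4000 = 0.1500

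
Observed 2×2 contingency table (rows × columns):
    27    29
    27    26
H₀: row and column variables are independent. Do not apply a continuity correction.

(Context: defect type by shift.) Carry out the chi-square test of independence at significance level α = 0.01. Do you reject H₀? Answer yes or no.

reject H₀: no

Row totals [56, 53], col totals [54, 55], n=109
χ² = (27−27.74)²/27.74 + (29−28.26)²/28.26 + (27−26.26)²/26.26 + (26−26.74)²/26.74 = 0.0811
df = 1
p-value (upper-tail) = 0.77577
At α=0.01: p ≥ α → fail to reject H₀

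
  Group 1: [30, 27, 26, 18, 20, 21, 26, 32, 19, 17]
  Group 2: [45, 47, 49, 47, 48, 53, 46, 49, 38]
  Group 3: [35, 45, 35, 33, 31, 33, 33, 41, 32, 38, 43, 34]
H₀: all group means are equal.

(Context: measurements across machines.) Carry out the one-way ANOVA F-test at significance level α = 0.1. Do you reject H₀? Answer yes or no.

reject H₀: yes

Group means [23.60, 46.89, 36.08], grand mean 35.194
SSB = Σnᵢ(x̄ᵢ−x̄)² = 2584.633; SSW = ΣΣ(x−x̄ᵢ)² = 614.206
MSB = 2584.633/2 = 1292.3166; MSW = 614.206/28 = 21.9359
F = MSB/MSW = 58.9133
df = (2, 28)
p-value (upper-tail) = 0.00000
At α=0.1: p < α → reject H₀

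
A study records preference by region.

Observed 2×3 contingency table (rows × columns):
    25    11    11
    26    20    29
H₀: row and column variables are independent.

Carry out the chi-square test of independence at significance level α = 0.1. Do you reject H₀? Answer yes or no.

Row totals [47, 75], col totals [51, 31, 40], n=122
χ² = (25−19.65)²/19.65 + (11−11.94)²/11.94 + (11−15.41)²/15.41 + (26−31.35)²/31.35 + (20−19.06)²/19.06 + (29−24.59)²/24.59 = 4.5457
df = 2
p-value (upper-tail) = 0.10302
At α=0.1: p ≥ α → fail to reject H₀

reject H₀: no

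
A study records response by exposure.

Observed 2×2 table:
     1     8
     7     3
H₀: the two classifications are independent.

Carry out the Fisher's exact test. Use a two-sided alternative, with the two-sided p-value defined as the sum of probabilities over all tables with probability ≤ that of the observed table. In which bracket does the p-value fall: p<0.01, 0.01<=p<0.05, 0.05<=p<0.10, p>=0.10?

Margins: r₁=9, r₂=10, c₁=8, c₂=11, n=19
p_obs = C(9,1)·C(10,7)/C(19,8); sum pmf over tables with pmf ≤ p_obs
p-value (two-sided) = 0.01977
→ bracket: 0.01<=p<0.05

p-value bracket: 0.01<=p<0.05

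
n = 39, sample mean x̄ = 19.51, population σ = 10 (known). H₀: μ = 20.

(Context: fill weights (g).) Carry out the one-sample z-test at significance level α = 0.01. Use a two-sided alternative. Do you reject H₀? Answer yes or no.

reject H₀: no

SE = σ/√n = 10/√39 = 1.6013
z = (x̄−μ₀)/SE = (19.51−20)/1.6013 = -0.3060
p-value (two-sided) = 0.75960
At α=0.01: p ≥ α → fail to reject H₀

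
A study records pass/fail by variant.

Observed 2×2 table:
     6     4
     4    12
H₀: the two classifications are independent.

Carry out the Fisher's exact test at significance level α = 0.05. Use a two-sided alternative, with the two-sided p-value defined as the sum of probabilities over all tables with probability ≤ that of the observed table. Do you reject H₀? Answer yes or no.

reject H₀: no

Margins: r₁=10, r₂=16, c₁=10, c₂=16, n=26
p_obs = C(10,6)·C(16,4)/C(26,10); sum pmf over tables with pmf ≤ p_obs
p-value (two-sided) = 0.10870
At α=0.05: p ≥ α → fail to reject H₀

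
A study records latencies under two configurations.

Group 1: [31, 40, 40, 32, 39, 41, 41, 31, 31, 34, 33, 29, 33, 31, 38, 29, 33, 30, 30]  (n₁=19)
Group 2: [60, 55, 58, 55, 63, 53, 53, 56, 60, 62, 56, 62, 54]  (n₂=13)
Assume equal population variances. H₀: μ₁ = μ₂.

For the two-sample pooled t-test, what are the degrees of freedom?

degrees of freedom = 30

df = n₁ + n₂ − 2 = 19 + 13 − 2 = 30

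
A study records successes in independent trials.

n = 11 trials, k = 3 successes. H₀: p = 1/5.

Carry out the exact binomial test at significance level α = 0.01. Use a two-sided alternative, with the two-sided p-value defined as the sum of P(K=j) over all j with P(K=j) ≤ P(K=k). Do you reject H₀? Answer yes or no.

reject H₀: no

Exact binomial: n=11, k=3, p₀=1/5=0.2000
P(X=j) = C(n,j)·p₀^j·(1−p₀)^(n−j); p = Σ P(X=j) over j with P(X=j) ≤ P(X=3)
p-value (two-sided) = 0.46850
At α=0.01: p ≥ α → fail to reject H₀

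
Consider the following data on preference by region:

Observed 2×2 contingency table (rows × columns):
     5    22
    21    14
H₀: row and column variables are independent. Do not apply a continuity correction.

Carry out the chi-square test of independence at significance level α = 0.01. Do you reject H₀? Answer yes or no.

Row totals [27, 35], col totals [26, 36], n=62
χ² = (5−11.32)²/11.32 + (22−15.68)²/15.68 + (21−14.68)²/14.68 + (14−20.32)²/20.32 = 10.7710
df = 1
p-value (upper-tail) = 0.00103
At α=0.01: p < α → reject H₀

reject H₀: yes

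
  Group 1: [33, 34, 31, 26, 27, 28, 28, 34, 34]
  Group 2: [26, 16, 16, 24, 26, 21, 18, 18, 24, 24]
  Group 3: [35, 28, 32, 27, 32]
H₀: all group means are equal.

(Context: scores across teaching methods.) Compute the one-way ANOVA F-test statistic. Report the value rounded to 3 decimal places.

Group means [30.56, 21.30, 30.80], grand mean 26.750
SSB = Σnᵢ(x̄ᵢ−x̄)² = 509.378; SSW = ΣΣ(x−x̄ᵢ)² = 275.122
MSB = 509.378/2 = 254.6889; MSW = 275.122/21 = 13.1011
F = MSB/MSW = 19.4403
df = (2, 21)

test statistic = 19.440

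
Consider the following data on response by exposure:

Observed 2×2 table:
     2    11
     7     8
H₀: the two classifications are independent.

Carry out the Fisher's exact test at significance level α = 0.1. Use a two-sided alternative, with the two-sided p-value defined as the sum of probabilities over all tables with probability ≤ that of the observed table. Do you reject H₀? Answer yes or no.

reject H₀: no

Margins: r₁=13, r₂=15, c₁=9, c₂=19, n=28
p_obs = C(13,2)·C(15,7)/C(28,9); sum pmf over tables with pmf ≤ p_obs
p-value (two-sided) = 0.11449
At α=0.1: p ≥ α → fail to reject H₀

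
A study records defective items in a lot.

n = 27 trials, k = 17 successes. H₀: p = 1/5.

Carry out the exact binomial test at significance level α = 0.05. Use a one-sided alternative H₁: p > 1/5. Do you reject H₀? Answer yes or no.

reject H₀: yes

Exact binomial: n=27, k=17, p₀=1/5=0.2000
P(X≥17) from Σ C(n,i)·p₀^i·(1−p₀)^(n−i)
p-value (one-sided, H₁ greater) = 0.00000
At α=0.05: p < α → reject H₀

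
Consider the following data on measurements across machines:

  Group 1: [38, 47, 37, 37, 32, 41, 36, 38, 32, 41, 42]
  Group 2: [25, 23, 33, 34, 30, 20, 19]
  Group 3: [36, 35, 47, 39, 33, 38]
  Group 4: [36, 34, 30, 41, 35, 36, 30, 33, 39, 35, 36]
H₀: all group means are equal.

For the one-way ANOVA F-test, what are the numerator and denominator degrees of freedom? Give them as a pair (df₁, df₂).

degrees of freedom = [3, 31]

k = 4 groups, N = 35 total
df = (k−1, N−k) = (4−1, 35−4) = (3, 31)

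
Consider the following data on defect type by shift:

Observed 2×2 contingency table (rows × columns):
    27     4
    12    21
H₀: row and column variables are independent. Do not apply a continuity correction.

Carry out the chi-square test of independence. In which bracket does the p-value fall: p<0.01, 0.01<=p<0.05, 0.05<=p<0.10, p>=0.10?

p-value bracket: p<0.01

Row totals [31, 33], col totals [39, 25], n=64
χ² = (27−18.89)²/18.89 + (4−12.11)²/12.11 + (12−20.11)²/20.11 + (21−12.89)²/12.89 = 17.2836
df = 1
p-value (upper-tail) = 0.00003
→ bracket: p<0.01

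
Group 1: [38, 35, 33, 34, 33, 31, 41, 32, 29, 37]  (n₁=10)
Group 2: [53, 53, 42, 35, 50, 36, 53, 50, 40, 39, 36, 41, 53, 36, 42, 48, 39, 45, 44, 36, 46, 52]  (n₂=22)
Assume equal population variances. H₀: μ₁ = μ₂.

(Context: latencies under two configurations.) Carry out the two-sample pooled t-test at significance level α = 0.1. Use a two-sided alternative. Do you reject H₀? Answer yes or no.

x̄₁=34.300, s₁=3.561, n₁=10
x̄₂=44.045, s₂=6.550, n₂=22
s_p² = [9·3.561² + 21·6.550²]/30 = 33.8352
SE = √(s_p²·(1/10+1/22)) = 2.2184
t = (34.300−44.045)/2.2184 = -4.3929
df = 30
p-value (two-sided) = 0.00013
At α=0.1: p < α → reject H₀

reject H₀: yes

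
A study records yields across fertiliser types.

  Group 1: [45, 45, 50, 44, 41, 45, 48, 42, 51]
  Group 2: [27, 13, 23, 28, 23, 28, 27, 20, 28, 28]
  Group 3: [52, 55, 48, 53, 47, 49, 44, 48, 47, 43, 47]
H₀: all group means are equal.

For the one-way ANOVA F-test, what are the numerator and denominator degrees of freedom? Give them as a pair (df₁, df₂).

degrees of freedom = [2, 27]

k = 3 groups, N = 30 total
df = (k−1, N−k) = (3−1, 30−3) = (2, 27)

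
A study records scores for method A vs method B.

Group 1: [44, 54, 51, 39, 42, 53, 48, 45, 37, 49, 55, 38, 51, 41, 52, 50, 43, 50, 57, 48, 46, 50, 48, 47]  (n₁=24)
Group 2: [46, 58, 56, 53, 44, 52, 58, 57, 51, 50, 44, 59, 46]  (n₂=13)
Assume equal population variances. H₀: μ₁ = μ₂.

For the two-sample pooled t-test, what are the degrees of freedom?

df = n₁ + n₂ − 2 = 24 + 13 − 2 = 35

degrees of freedom = 35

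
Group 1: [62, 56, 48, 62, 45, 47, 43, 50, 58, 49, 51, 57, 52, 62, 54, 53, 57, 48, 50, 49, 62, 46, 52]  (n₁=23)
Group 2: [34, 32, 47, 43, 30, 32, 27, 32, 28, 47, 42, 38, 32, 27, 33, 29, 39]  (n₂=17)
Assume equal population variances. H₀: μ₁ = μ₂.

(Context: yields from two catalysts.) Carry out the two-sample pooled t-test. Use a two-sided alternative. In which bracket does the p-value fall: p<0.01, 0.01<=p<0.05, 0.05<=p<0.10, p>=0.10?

p-value bracket: p<0.01

x̄₁=52.739, s₁=5.817, n₁=23
x̄₂=34.824, s₂=6.635, n₂=17
s_p² = [22·5.817² + 16·6.635²]/38 = 38.1291
SE = √(s_p²·(1/23+1/17)) = 1.9750
t = (52.739−34.824)/1.9750 = 9.0711
df = 38
p-value (two-sided) = 0.00000
→ bracket: p<0.01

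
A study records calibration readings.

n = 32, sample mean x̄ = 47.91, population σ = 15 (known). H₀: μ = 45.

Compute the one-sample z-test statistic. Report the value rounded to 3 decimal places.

SE = σ/√n = 15/√32 = 2.6517
z = (x̄−μ₀)/SE = (47.91−45)/2.6517 = 1.0974

test statistic = 1.097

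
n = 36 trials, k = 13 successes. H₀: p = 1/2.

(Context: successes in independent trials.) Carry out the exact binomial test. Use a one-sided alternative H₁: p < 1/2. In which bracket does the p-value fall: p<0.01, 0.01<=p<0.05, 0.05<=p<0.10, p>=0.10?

p-value bracket: 0.05<=p<0.10

Exact binomial: n=36, k=13, p₀=1/2=0.5000
P(X≤13) from Σ C(n,i)·p₀^i·(1−p₀)^(n−i)
p-value (one-sided, H₁ less) = 0.06625
→ bracket: 0.05<=p<0.10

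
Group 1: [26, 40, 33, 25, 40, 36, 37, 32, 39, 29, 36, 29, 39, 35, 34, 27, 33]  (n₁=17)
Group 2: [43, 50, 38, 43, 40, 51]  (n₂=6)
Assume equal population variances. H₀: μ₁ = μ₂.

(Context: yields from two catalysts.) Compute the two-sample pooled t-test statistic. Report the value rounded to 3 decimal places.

test statistic = -4.480

x̄₁=33.529, s₁=4.913, n₁=17
x̄₂=44.167, s₂=5.269, n₂=6
s_p² = [16·4.913² + 5·5.269²]/21 = 25.0033
SE = √(s_p²·(1/17+1/6)) = 2.3744
t = (33.529−44.167)/2.3744 = -4.4799
df = 21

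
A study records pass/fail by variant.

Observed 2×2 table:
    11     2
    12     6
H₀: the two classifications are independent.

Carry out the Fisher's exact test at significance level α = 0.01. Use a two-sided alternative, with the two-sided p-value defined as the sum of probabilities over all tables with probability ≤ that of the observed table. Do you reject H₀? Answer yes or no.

reject H₀: no

Margins: r₁=13, r₂=18, c₁=23, c₂=8, n=31
p_obs = C(13,11)·C(18,12)/C(31,23); sum pmf over tables with pmf ≤ p_obs
p-value (two-sided) = 0.41203
At α=0.01: p ≥ α → fail to reject H₀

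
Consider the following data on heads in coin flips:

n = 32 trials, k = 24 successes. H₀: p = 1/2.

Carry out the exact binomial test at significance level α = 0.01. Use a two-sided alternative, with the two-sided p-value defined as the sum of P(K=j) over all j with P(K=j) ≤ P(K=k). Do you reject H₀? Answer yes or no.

Exact binomial: n=32, k=24, p₀=1/2=0.5000
P(X=j) = C(n,j)·p₀^j·(1−p₀)^(n−j); p = Σ P(X=j) over j with P(X=j) ≤ P(X=24)
p-value (two-sided) = 0.00700
At α=0.01: p < α → reject H₀

reject H₀: yes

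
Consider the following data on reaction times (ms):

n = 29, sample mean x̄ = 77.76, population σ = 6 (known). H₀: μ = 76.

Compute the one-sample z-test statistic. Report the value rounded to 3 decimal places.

SE = σ/√n = 6/√29 = 1.1142
z = (x̄−μ₀)/SE = (77.76−76)/1.1142 = 1.5796

test statistic = 1.580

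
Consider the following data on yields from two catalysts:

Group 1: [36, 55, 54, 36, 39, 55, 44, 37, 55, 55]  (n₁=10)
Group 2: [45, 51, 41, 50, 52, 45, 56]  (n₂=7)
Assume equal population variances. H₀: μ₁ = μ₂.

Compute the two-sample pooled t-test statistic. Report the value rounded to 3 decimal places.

test statistic = -0.523

x̄₁=46.600, s₁=8.934, n₁=10
x̄₂=48.571, s₂=5.127, n₂=7
s_p² = [9·8.934² + 6·5.127²]/15 = 58.4076
SE = √(s_p²·(1/10+1/7)) = 3.7663
t = (46.600−48.571)/3.7663 = -0.5234
df = 15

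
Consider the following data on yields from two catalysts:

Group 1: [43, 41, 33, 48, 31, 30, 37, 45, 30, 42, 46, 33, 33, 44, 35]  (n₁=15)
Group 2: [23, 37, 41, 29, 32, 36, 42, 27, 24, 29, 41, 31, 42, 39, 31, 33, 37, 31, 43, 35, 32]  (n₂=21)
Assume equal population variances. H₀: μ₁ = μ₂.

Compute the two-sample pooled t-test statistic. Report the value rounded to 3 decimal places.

x̄₁=38.067, s₁=6.330, n₁=15
x̄₂=34.048, s₂=5.962, n₂=21
s_p² = [14·6.330² + 20·5.962²]/34 = 37.4084
SE = √(s_p²·(1/15+1/21)) = 2.0677
t = (38.067−34.048)/2.0677 = 1.9438
df = 34

test statistic = 1.944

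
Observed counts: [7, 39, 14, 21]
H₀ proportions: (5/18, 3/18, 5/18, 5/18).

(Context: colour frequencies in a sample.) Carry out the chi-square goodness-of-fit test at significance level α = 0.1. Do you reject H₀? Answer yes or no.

reject H₀: yes

n = 81; E_i = n·p_i = [22.50, 13.50, 22.50, 22.50]
χ² = (7−22.50)²/22.50 + (39−13.50)²/13.50 + (14−22.50)²/22.50 + (21−22.50)²/22.50 = 62.1556
df = 3
p-value (upper-tail) = 0.00000
At α=0.1: p < α → reject H₀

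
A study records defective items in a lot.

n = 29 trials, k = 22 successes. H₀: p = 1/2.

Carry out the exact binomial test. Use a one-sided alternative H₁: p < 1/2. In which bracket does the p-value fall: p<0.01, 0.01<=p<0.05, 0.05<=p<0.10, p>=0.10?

Exact binomial: n=29, k=22, p₀=1/2=0.5000
P(X≤22) from Σ C(n,i)·p₀^i·(1−p₀)^(n−i)
p-value (one-sided, H₁ less) = 0.99884
→ bracket: p>=0.10

p-value bracket: p>=0.10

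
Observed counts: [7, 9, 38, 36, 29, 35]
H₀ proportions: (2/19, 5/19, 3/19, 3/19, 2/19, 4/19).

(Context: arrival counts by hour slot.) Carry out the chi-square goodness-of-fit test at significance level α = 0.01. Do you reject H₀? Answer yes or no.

n = 154; E_i = n·p_i = [16.21, 40.53, 24.32, 24.32, 16.21, 32.42]
χ² = (7−16.21)²/16.21 + (9−40.53)²/40.53 + (38−24.32)²/24.32 + (36−24.32)²/24.32 + (29−16.21)²/16.21 + (35−32.42)²/32.42 = 53.3694
df = 5
p-value (upper-tail) = 0.00000
At α=0.01: p < α → reject H₀

reject H₀: yes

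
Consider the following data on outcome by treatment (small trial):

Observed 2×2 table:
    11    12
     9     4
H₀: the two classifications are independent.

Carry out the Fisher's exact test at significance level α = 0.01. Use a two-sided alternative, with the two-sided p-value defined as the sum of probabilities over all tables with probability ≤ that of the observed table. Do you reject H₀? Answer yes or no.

Margins: r₁=23, r₂=13, c₁=20, c₂=16, n=36
p_obs = C(23,11)·C(13,9)/C(36,20); sum pmf over tables with pmf ≤ p_obs
p-value (two-sided) = 0.30135
At α=0.01: p ≥ α → fail to reject H₀

reject H₀: no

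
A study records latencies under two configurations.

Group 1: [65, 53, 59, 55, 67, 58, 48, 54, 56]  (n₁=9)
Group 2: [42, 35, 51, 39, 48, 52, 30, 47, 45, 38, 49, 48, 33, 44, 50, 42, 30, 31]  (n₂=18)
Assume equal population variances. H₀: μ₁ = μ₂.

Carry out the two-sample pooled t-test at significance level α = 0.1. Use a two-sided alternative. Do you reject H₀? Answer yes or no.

reject H₀: yes

x̄₁=57.222, s₁=5.911, n₁=9
x̄₂=41.889, s₂=7.545, n₂=18
s_p² = [8·5.911² + 17·7.545²]/25 = 49.8933
SE = √(s_p²·(1/9+1/18)) = 2.8837
t = (57.222−41.889)/2.8837 = 5.3173
df = 25
p-value (two-sided) = 0.00002
At α=0.1: p < α → reject H₀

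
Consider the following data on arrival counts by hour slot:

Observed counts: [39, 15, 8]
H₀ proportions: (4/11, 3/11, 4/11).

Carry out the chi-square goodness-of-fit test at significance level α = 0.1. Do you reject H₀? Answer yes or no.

n = 62; E_i = n·p_i = [22.55, 16.91, 22.55]
χ² = (39−22.55)²/22.55 + (15−16.91)²/16.91 + (8−22.55)²/22.55 = 21.6089
df = 2
p-value (upper-tail) = 0.00002
At α=0.1: p < α → reject H₀

reject H₀: yes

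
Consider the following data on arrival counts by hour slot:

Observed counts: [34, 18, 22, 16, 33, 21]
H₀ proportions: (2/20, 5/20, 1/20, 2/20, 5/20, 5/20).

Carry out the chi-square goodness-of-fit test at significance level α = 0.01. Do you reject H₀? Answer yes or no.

n = 144; E_i = n·p_i = [14.40, 36.00, 7.20, 14.40, 36.00, 36.00]
χ² = (34−14.40)²/14.40 + (18−36.00)²/36.00 + (22−7.20)²/7.20 + (16−14.40)²/14.40 + (33−36.00)²/36.00 + (21−36.00)²/36.00 = 72.7778
df = 5
p-value (upper-tail) = 0.00000
At α=0.01: p < α → reject H₀

reject H₀: yes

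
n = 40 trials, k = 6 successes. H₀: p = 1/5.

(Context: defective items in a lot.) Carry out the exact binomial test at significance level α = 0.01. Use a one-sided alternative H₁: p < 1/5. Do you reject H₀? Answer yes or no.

reject H₀: no

Exact binomial: n=40, k=6, p₀=1/5=0.2000
P(X≤6) from Σ C(n,i)·p₀^i·(1−p₀)^(n−i)
p-value (one-sided, H₁ less) = 0.28589
At α=0.01: p ≥ α → fail to reject H₀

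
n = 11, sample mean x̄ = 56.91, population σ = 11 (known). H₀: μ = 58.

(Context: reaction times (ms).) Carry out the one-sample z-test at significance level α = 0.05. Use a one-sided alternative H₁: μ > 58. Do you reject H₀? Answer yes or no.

SE = σ/√n = 11/√11 = 3.3166
z = (x̄−μ₀)/SE = (56.91−58)/3.3166 = -0.3286
p-value (one-sided, H₁ greater) = 0.62879
At α=0.05: p ≥ α → fail to reject H₀

reject H₀: no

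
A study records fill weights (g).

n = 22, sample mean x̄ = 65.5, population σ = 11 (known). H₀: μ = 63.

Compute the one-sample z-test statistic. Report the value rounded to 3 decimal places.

test statistic = 1.066

SE = σ/√n = 11/√22 = 2.3452
z = (x̄−μ₀)/SE = (65.5−63)/2.3452 = 1.0660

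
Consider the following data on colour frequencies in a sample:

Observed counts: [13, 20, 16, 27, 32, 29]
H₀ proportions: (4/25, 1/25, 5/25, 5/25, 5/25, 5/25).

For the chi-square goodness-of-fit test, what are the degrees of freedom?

degrees of freedom = 5

df = k − 1 = 6 − 1 = 5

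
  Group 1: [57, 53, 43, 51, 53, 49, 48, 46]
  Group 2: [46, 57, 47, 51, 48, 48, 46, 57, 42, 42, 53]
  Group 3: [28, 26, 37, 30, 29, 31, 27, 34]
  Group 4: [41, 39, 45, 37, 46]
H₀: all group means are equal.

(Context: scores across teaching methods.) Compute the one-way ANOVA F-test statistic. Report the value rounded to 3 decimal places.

Group means [50.00, 48.82, 30.25, 41.60], grand mean 43.344
SSB = Σnᵢ(x̄ᵢ−x̄)² = 2070.882; SSW = ΣΣ(x−x̄ᵢ)² = 562.336
MSB = 2070.882/3 = 690.2941; MSW = 562.336/28 = 20.0834
F = MSB/MSW = 34.3713
df = (3, 28)

test statistic = 34.371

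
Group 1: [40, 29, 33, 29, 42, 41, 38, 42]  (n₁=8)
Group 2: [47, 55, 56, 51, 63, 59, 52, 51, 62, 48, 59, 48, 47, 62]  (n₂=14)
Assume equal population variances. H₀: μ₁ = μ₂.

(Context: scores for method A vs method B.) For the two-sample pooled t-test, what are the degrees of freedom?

degrees of freedom = 20

df = n₁ + n₂ − 2 = 8 + 14 − 2 = 20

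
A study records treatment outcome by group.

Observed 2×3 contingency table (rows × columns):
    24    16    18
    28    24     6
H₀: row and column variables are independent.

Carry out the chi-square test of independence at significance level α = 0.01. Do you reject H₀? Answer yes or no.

Row totals [58, 58], col totals [52, 40, 24], n=116
χ² = (24−26.00)²/26.00 + (16−20.00)²/20.00 + (18−12.00)²/12.00 + (28−26.00)²/26.00 + (24−20.00)²/20.00 + (6−12.00)²/12.00 = 7.9077
df = 2
p-value (upper-tail) = 0.01918
At α=0.01: p ≥ α → fail to reject H₀

reject H₀: no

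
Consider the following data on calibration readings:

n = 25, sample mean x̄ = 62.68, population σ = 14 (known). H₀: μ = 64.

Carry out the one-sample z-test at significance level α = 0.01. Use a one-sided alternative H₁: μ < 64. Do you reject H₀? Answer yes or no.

reject H₀: no

SE = σ/√n = 14/√25 = 2.8000
z = (x̄−μ₀)/SE = (62.68−64)/2.8000 = -0.4714
p-value (one-sided, H₁ less) = 0.31867
At α=0.01: p ≥ α → fail to reject H₀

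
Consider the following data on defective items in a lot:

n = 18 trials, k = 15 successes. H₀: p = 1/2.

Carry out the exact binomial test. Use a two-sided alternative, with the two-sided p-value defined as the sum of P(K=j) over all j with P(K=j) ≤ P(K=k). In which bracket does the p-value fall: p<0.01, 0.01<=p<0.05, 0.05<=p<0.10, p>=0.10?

p-value bracket: p<0.01

Exact binomial: n=18, k=15, p₀=1/2=0.5000
P(X=j) = C(n,j)·p₀^j·(1−p₀)^(n−j); p = Σ P(X=j) over j with P(X=j) ≤ P(X=15)
p-value (two-sided) = 0.00754
→ bracket: p<0.01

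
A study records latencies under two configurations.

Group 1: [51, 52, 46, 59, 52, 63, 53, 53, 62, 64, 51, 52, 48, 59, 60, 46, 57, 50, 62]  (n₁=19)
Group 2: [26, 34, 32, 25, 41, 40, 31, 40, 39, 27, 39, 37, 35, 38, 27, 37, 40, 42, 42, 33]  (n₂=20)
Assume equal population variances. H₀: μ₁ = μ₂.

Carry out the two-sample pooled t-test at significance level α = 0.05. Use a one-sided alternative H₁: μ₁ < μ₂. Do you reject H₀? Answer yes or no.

reject H₀: no

x̄₁=54.737, s₁=5.801, n₁=19
x̄₂=35.250, s₂=5.600, n₂=20
s_p² = [18·5.801² + 19·5.600²]/37 = 32.4712
SE = √(s_p²·(1/19+1/20)) = 1.8255
t = (54.737−35.250)/1.8255 = 10.6746
df = 37
p-value (one-sided, H₁ less) = 1.00000
At α=0.05: p ≥ α → fail to reject H₀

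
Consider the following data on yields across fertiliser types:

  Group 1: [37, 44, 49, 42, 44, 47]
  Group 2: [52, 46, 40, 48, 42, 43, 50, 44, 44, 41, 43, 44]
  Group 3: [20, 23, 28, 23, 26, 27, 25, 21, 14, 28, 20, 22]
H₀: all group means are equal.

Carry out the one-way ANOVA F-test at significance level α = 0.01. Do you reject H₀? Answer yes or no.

reject H₀: yes

Group means [43.83, 44.75, 23.08], grand mean 35.900
SSB = Σnᵢ(x̄ᵢ−x̄)² = 3288.700; SSW = ΣΣ(x−x̄ᵢ)² = 414.000
MSB = 3288.700/2 = 1644.3500; MSW = 414.000/27 = 15.3333
F = MSB/MSW = 107.2402
df = (2, 27)
p-value (upper-tail) = 0.00000
At α=0.01: p < α → reject H₀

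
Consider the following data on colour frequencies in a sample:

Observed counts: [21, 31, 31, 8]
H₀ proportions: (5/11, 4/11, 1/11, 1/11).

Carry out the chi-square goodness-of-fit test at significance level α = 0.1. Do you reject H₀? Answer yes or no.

reject H₀: yes

n = 91; E_i = n·p_i = [41.36, 33.09, 8.27, 8.27]
χ² = (21−41.36)²/41.36 + (31−33.09)²/33.09 + (31−8.27)²/8.27 + (8−8.27)²/8.27 = 72.6038
df = 3
p-value (upper-tail) = 0.00000
At α=0.1: p < α → reject H₀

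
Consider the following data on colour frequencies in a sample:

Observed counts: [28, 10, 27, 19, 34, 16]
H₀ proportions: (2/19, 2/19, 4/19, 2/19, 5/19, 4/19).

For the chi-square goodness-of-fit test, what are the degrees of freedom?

degrees of freedom = 5

df = k − 1 = 6 − 1 = 5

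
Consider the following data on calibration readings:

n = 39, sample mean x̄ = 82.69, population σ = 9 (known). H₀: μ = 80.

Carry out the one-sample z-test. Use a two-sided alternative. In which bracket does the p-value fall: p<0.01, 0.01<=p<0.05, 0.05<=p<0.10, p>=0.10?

SE = σ/√n = 9/√39 = 1.4412
z = (x̄−μ₀)/SE = (82.69−80)/1.4412 = 1.8666
p-value (two-sided) = 0.06196
→ bracket: 0.05<=p<0.10

p-value bracket: 0.05<=p<0.10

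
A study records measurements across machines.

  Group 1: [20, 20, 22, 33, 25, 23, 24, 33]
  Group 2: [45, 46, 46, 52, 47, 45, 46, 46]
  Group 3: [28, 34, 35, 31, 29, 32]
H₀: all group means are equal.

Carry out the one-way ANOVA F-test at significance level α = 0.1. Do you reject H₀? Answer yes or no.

Group means [25.00, 46.62, 31.50], grand mean 34.636
SSB = Σnᵢ(x̄ᵢ−x̄)² = 1951.716; SSW = ΣΣ(x−x̄ᵢ)² = 265.375
MSB = 1951.716/2 = 975.8580; MSW = 265.375/19 = 13.9671
F = MSB/MSW = 69.8683
df = (2, 19)
p-value (upper-tail) = 0.00000
At α=0.1: p < α → reject H₀

reject H₀: yes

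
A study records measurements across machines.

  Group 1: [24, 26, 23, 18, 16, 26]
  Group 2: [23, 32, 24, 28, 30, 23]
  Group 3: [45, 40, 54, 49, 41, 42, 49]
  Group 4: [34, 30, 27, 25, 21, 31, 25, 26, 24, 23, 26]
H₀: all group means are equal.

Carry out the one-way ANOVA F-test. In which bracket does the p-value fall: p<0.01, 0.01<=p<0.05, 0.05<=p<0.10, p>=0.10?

p-value bracket: p<0.01

Group means [22.17, 26.67, 45.71, 26.55], grand mean 30.167
SSB = Σnᵢ(x̄ᵢ−x̄)² = 2293.844; SSW = ΣΣ(x−x̄ᵢ)² = 466.323
MSB = 2293.844/3 = 764.6147; MSW = 466.323/26 = 17.9355
F = MSB/MSW = 42.6314
df = (3, 26)
p-value (upper-tail) = 0.00000
→ bracket: p<0.01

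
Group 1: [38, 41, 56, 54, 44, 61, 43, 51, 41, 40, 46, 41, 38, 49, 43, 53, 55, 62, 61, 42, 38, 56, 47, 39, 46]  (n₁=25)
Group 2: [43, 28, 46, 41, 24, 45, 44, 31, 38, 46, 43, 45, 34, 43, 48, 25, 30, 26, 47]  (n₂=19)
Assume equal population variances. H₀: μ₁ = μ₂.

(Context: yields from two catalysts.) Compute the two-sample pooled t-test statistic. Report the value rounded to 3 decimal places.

x̄₁=47.400, s₁=7.842, n₁=25
x̄₂=38.263, s₂=8.379, n₂=19
s_p² = [24·7.842² + 18·8.379²]/42 = 65.2306
SE = √(s_p²·(1/25+1/19)) = 2.4581
t = (47.400−38.263)/2.4581 = 3.7170
df = 42

test statistic = 3.717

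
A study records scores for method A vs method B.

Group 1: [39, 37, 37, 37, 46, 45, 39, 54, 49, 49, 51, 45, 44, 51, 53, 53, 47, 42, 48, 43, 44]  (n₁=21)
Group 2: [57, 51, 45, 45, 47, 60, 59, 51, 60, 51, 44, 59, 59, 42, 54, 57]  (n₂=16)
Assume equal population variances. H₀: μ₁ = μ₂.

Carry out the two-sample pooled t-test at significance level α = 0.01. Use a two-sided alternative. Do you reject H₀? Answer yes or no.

reject H₀: yes

x̄₁=45.381, s₁=5.491, n₁=21
x̄₂=52.562, s₂=6.398, n₂=16
s_p² = [20·5.491² + 15·6.398²]/35 = 34.7683
SE = √(s_p²·(1/21+1/16)) = 1.9567
t = (45.381−52.562)/1.9567 = -3.6702
df = 35
p-value (two-sided) = 0.00080
At α=0.01: p < α → reject H₀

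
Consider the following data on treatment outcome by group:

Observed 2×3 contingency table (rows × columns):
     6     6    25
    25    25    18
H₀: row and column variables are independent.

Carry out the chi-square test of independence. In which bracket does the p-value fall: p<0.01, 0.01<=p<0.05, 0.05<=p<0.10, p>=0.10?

p-value bracket: p<0.01

Row totals [37, 68], col totals [31, 31, 43], n=105
χ² = (6−10.92)²/10.92 + (6−10.92)²/10.92 + (25−15.15)²/15.15 + (25−20.08)²/20.08 + (25−20.08)²/20.08 + (18−27.85)²/27.85 = 16.7363
df = 2
p-value (upper-tail) = 0.00023
→ bracket: p<0.01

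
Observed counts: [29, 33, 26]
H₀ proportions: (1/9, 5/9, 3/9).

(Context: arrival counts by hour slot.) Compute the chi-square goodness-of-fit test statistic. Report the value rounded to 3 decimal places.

n = 88; E_i = n·p_i = [9.78, 48.89, 29.33]
χ² = (29−9.78)²/9.78 + (33−48.89)²/48.89 + (26−29.33)²/29.33 = 43.3318
df = 2

test statistic = 43.332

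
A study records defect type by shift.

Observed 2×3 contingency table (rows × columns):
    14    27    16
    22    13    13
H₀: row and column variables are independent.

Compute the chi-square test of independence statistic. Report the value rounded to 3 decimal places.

test statistic = 6.263

Row totals [57, 48], col totals [36, 40, 29], n=105
χ² = (14−19.54)²/19.54 + (27−21.71)²/21.71 + (16−15.74)²/15.74 + (22−16.46)²/16.46 + (13−18.29)²/18.29 + (13−13.26)²/13.26 = 6.2627
df = 2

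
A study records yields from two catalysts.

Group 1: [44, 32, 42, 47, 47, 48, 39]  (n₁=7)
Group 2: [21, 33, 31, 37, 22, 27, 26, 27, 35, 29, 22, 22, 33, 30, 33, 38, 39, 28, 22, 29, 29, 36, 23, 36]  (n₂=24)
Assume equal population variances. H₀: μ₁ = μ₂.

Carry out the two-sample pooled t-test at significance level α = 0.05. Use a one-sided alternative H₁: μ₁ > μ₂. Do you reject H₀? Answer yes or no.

reject H₀: yes

x̄₁=42.714, s₁=5.707, n₁=7
x̄₂=29.500, s₂=5.672, n₂=24
s_p² = [6·5.707² + 23·5.672²]/29 = 32.2562
SE = √(s_p²·(1/7+1/24)) = 2.4397
t = (42.714−29.500)/2.4397 = 5.4164
df = 29
p-value (one-sided, H₁ greater) = 0.00000
At α=0.05: p < α → reject H₀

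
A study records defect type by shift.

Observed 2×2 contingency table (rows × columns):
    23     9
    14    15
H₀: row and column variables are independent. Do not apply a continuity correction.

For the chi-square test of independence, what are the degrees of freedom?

degrees of freedom = 1

df = (r−1)(c−1) = (2−1)·(2−1) = 1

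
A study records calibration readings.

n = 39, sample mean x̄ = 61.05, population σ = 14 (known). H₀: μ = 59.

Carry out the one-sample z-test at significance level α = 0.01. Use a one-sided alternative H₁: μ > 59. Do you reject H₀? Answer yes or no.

reject H₀: no

SE = σ/√n = 14/√39 = 2.2418
z = (x̄−μ₀)/SE = (61.05−59)/2.2418 = 0.9144
p-value (one-sided, H₁ greater) = 0.18024
At α=0.01: p ≥ α → fail to reject H₀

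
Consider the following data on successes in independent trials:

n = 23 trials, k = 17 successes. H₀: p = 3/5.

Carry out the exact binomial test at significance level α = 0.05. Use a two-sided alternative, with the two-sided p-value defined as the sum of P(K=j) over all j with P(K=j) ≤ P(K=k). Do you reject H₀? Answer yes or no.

Exact binomial: n=23, k=17, p₀=3/5=0.6000
P(X=j) = C(n,j)·p₀^j·(1−p₀)^(n−j); p = Σ P(X=j) over j with P(X=j) ≤ P(X=17)
p-value (two-sided) = 0.20530
At α=0.05: p ≥ α → fail to reject H₀

reject H₀: no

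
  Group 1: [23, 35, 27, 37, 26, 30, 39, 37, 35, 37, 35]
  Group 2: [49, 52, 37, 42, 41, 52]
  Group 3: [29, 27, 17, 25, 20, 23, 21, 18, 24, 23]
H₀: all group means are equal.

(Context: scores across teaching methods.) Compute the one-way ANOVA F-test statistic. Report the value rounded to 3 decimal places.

Group means [32.82, 45.50, 22.70], grand mean 31.889
SSB = Σnᵢ(x̄ᵢ−x̄)² = 1965.430; SSW = ΣΣ(x−x̄ᵢ)² = 621.236
MSB = 1965.430/2 = 982.7152; MSW = 621.236/24 = 25.8848
F = MSB/MSW = 37.9649
df = (2, 24)

test statistic = 37.965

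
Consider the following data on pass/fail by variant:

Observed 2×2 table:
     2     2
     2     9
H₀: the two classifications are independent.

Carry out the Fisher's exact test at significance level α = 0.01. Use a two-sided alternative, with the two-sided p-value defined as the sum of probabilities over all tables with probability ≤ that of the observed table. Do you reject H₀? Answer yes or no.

reject H₀: no

Margins: r₁=4, r₂=11, c₁=4, c₂=11, n=15
p_obs = C(4,2)·C(11,2)/C(15,4); sum pmf over tables with pmf ≤ p_obs
p-value (two-sided) = 0.51648
At α=0.01: p ≥ α → fail to reject H₀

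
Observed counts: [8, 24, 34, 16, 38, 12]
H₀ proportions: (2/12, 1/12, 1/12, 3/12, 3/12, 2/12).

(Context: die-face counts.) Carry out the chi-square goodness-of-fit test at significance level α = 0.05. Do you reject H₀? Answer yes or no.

n = 132; E_i = n·p_i = [22.00, 11.00, 11.00, 33.00, 33.00, 22.00]
χ² = (8−22.00)²/22.00 + (24−11.00)²/11.00 + (34−11.00)²/11.00 + (16−33.00)²/33.00 + (38−33.00)²/33.00 + (12−22.00)²/22.00 = 86.4242
df = 5
p-value (upper-tail) = 0.00000
At α=0.05: p < α → reject H₀

reject H₀: yes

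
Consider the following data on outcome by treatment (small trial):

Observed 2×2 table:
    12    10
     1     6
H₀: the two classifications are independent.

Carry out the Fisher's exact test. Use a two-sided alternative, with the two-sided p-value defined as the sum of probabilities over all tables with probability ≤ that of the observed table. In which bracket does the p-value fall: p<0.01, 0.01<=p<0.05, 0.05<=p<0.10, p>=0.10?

Margins: r₁=22, r₂=7, c₁=13, c₂=16, n=29
p_obs = C(22,12)·C(7,1)/C(29,13); sum pmf over tables with pmf ≤ p_obs
p-value (two-sided) = 0.09272
→ bracket: 0.05<=p<0.10

p-value bracket: 0.05<=p<0.10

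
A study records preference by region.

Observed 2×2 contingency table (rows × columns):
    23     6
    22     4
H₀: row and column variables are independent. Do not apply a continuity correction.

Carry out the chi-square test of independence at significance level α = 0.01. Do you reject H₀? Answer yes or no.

reject H₀: no

Row totals [29, 26], col totals [45, 10], n=55
χ² = (23−23.73)²/23.73 + (6−5.27)²/5.27 + (22−21.27)²/21.27 + (4−4.73)²/4.73 = 0.2594
df = 1
p-value (upper-tail) = 0.61056
At α=0.01: p ≥ α → fail to reject H₀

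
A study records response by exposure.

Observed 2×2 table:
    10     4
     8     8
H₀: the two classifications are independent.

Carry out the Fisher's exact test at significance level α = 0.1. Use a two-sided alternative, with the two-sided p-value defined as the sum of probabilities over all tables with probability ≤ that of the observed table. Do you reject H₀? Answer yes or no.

reject H₀: no

Margins: r₁=14, r₂=16, c₁=18, c₂=12, n=30
p_obs = C(14,10)·C(16,8)/C(30,18); sum pmf over tables with pmf ≤ p_obs
p-value (two-sided) = 0.28385
At α=0.1: p ≥ α → fail to reject H₀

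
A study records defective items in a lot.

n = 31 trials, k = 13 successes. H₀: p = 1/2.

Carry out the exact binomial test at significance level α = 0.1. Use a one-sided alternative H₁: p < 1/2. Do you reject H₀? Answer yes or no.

reject H₀: no

Exact binomial: n=31, k=13, p₀=1/2=0.5000
P(X≤13) from Σ C(n,i)·p₀^i·(1−p₀)^(n−i)
p-value (one-sided, H₁ less) = 0.23656
At α=0.1: p ≥ α → fail to reject H₀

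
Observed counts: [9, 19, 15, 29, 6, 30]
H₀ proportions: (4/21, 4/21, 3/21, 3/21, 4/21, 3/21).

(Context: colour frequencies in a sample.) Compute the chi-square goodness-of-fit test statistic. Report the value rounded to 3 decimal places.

n = 108; E_i = n·p_i = [20.57, 20.57, 15.43, 15.43, 20.57, 15.43]
χ² = (9−20.57)²/20.57 + (19−20.57)²/20.57 + (15−15.43)²/15.43 + (29−15.43)²/15.43 + (6−20.57)²/20.57 + (30−15.43)²/15.43 = 42.6620
df = 5

test statistic = 42.662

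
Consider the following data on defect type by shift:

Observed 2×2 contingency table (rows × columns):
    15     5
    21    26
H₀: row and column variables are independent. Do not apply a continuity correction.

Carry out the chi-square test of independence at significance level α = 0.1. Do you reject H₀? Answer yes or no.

Row totals [20, 47], col totals [36, 31], n=67
χ² = (15−10.75)²/10.75 + (5−9.25)²/9.25 + (21−25.25)²/25.25 + (26−21.75)²/21.75 = 5.1877
df = 1
p-value (upper-tail) = 0.02275
At α=0.1: p < α → reject H₀

reject H₀: yes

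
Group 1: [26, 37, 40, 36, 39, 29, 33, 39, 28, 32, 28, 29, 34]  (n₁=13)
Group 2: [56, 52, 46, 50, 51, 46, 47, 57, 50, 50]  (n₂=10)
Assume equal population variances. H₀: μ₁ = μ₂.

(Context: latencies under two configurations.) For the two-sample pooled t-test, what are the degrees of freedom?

degrees of freedom = 21

df = n₁ + n₂ − 2 = 13 + 10 − 2 = 21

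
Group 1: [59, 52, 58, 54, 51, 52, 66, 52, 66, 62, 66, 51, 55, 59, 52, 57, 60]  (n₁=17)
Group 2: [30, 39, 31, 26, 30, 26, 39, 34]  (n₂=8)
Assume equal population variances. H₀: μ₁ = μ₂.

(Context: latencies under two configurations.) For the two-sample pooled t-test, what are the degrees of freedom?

df = n₁ + n₂ − 2 = 17 + 8 − 2 = 23

degrees of freedom = 23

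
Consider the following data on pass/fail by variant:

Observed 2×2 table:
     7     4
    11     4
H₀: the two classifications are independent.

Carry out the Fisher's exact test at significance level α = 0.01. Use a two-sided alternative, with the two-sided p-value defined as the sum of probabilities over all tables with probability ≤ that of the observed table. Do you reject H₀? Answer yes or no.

reject H₀: no

Margins: r₁=11, r₂=15, c₁=18, c₂=8, n=26
p_obs = C(11,7)·C(15,11)/C(26,18); sum pmf over tables with pmf ≤ p_obs
p-value (two-sided) = 0.68284
At α=0.01: p ≥ α → fail to reject H₀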